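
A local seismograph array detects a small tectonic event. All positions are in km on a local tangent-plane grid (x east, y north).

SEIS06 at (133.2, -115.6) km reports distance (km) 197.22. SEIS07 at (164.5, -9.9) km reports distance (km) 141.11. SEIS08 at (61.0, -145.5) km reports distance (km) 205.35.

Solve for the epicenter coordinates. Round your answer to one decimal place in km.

Circle about each station: (x − 133.2)² + (y + 115.6)² = 197.22²; (x − 164.5)² + (y + 9.9)² = 141.11²; (x − 61.0)² + (y + 145.5)² = 205.35².
Subtracting the SEIS06 equation from the SEIS07 and SEIS08 equations removes the quadratic terms:
62.6 x + 211.4 y = 15036.36
-144.4 x − 59.8 y = -9487.24
Solving the 2×2 system: x ≈ 41.3, y ≈ 58.9 km.

(41.3, 58.9)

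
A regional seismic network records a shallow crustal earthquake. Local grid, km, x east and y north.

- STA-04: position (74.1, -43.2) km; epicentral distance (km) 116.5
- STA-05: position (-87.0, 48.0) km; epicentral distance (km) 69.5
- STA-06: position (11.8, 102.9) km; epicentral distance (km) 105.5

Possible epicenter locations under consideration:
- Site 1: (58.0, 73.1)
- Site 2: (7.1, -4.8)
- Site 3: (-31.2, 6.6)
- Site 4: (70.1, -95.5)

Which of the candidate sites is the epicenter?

Site 3

For each candidate, compare |candidate − station| to the reported distance:
Site 1: residuals STA-04 0.9, STA-05 77.7, STA-06 50.5 → max 77.7 km
Site 2: residuals STA-04 39.3, STA-05 38.4, STA-06 2.3 → max 39.3 km
Site 3: residuals STA-04 0.0, STA-05 0.0, STA-06 0.0 → max 0.0 km
Site 4: residuals STA-04 64.0, STA-05 143.3, STA-06 101.3 → max 143.3 km
Only Site 3 has all residuals ≈ 0.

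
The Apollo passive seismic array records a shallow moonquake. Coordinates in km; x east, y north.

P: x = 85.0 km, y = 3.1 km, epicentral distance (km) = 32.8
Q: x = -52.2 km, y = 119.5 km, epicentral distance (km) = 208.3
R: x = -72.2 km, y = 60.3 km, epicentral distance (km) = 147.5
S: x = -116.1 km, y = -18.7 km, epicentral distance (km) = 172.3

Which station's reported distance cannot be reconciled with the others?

Solve using three stations at a time. Using P, R, S (subtract circle equations pairwise → linear system) gives (x, y) ≈ (56.1, -12.5).
Distances from that point to each station vs reported:
  P: calculated 32.8 vs reported 32.8 → residual 0.0 km
  Q: calculated 170.7 vs reported 208.3 → residual 37.6 km
  R: calculated 147.5 vs reported 147.5 → residual 0.0 km
  S: calculated 172.3 vs reported 172.3 → residual 0.0 km
P, R, S are mutually consistent (residuals ≈ 0); Q is off by 37.6 km.

Q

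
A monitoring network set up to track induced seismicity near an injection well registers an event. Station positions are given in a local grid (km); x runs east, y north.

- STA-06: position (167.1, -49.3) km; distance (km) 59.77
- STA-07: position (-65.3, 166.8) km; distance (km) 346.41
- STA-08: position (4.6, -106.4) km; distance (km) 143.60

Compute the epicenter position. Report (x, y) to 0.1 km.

148.2 km east, -106.0 km north

Circle about each station: (x − 167.1)² + (y + 49.3)² = 59.77²; (x + 65.3)² + (y − 166.8)² = 346.41²; (x − 4.6)² + (y + 106.4)² = 143.60².
Subtracting the STA-06 equation from the STA-07 and STA-08 equations removes the quadratic terms:
-464.8 x + 432.2 y = -114694.01
-325.0 x − 114.2 y = -36059.29
Solving the 2×2 system: x ≈ 148.2, y ≈ -106.0 km.
Check against STA-06 (with the unrounded x, y): √((x − 167.1)²+(y + 49.3)²) = 59.76 ≈ 59.77 km. ✓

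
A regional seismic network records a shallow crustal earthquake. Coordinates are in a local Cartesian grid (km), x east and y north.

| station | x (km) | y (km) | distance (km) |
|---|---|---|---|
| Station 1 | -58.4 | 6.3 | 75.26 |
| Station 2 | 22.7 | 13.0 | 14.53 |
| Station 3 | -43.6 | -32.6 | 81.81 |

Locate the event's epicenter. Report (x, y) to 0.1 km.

14.5 km east, 25.0 km north

Circle about each station: (x + 58.4)² + (y − 6.3)² = 75.26²; (x − 22.7)² + (y − 13.0)² = 14.53²; (x + 43.6)² + (y + 32.6)² = 81.81².
Subtracting pairs of circle equations eliminates x²+y² and gives linear equations (the radical axes):
162.2 x + 13.4 y = 2686.99
29.6 x − 77.8 y = -1515.34
Solving the 2×2 system: x ≈ 14.5, y ≈ 25.0 km.
Check against Station 1 (with the unrounded x, y): √((x + 58.4)²+(y − 6.3)²) = 75.26 ≈ 75.26 km. ✓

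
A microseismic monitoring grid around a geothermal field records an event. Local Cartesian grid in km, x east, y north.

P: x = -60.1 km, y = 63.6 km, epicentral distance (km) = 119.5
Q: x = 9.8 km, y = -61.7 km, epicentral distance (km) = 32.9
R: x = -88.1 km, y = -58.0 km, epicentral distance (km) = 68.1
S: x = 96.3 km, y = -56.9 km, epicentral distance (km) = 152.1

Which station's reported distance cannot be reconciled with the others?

Solve using three stations at a time. Using P, Q, R (subtract circle equations pairwise → linear system) gives (x, y) ≈ (-20.6, -49.2).
Distances from that point to each station vs reported:
  P: calculated 119.5 vs reported 119.5 → residual 0.0 km
  Q: calculated 32.9 vs reported 32.9 → residual 0.0 km
  R: calculated 68.1 vs reported 68.1 → residual 0.0 km
  S: calculated 117.1 vs reported 152.1 → residual 35.0 km
P, Q, R are mutually consistent (residuals ≈ 0); S is off by 35.0 km.

S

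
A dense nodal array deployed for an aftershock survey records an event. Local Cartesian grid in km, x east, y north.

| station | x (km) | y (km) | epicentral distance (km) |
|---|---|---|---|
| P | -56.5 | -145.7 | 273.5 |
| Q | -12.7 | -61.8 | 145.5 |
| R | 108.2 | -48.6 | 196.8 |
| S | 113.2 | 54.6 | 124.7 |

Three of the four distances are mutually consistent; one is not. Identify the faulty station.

Solve using three stations at a time. Using P, R, S (subtract circle equations pairwise → linear system) gives (x, y) ≈ (7.1, 120.3).
Distances from that point to each station vs reported:
  P: calculated 273.5 vs reported 273.5 → residual 0.0 km
  Q: calculated 183.2 vs reported 145.5 → residual 37.7 km
  R: calculated 196.8 vs reported 196.8 → residual 0.0 km
  S: calculated 124.8 vs reported 124.7 → residual 0.1 km
P, R, S are mutually consistent (residuals ≈ 0); Q is off by 37.7 km.

Q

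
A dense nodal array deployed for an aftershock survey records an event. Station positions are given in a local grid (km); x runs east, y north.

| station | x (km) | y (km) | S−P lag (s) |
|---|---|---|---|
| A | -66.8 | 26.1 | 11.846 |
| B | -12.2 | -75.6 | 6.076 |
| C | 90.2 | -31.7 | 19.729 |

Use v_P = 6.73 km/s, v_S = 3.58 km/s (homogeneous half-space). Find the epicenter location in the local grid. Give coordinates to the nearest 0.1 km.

Distance from S−P lag: d = Δt · v_P v_S / (v_P − v_S) = Δt · (6.73·3.58)/(6.73−3.58) ≈ 7.6487·Δt.
So d_A = 90.61, d_B = 46.47, d_C = 150.90 km.
Circle about each station: (x + 66.8)² + (y − 26.1)² = 90.61²; (x + 12.2)² + (y + 75.6)² = 46.47²; (x − 90.2)² + (y + 31.7)² = 150.90².
Subtracting the A equation from the B and C equations removes the quadratic terms:
109.2 x − 203.4 y = 6771.46
314.0 x − 115.6 y = -10563.16
Solving the 2×2 system: x ≈ -57.2, y ≈ -64.0 km.

x ≈ -57.2 km, y ≈ -64.0 km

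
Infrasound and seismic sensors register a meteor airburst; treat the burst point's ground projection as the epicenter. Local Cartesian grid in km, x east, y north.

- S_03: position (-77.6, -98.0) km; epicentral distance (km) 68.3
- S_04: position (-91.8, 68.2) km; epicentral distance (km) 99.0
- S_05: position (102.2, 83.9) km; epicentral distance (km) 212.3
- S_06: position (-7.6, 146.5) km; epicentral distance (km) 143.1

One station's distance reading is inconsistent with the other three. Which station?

Solve using three stations at a time. Using S_03, S_04, S_05 (subtract circle equations pairwise → linear system) gives (x, y) ≈ (-77.1, -29.7).
Distances from that point to each station vs reported:
  S_03: calculated 68.3 vs reported 68.3 → residual 0.0 km
  S_04: calculated 99.0 vs reported 99.0 → residual 0.0 km
  S_05: calculated 212.3 vs reported 212.3 → residual 0.0 km
  S_06: calculated 189.4 vs reported 143.1 → residual 46.3 km
S_03, S_04, S_05 are mutually consistent (residuals ≈ 0); S_06 is off by 46.3 km.

S_06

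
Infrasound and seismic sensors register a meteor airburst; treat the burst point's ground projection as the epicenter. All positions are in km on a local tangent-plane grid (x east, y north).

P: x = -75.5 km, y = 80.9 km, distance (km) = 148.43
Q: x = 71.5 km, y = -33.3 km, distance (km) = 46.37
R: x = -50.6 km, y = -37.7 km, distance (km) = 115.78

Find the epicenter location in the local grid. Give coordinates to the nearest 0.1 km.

54.9 km east, 10.0 km north

Circle about each station: (x + 75.5)² + (y − 80.9)² = 148.43²; (x − 71.5)² + (y + 33.3)² = 46.37²; (x + 50.6)² + (y + 37.7)² = 115.78².
Subtracting the P equation from the Q and R equations removes the quadratic terms:
294.0 x − 228.4 y = 13857.37
49.8 x − 237.2 y = 363.05
Solving the 2×2 system: x ≈ 54.9, y ≈ 10.0 km.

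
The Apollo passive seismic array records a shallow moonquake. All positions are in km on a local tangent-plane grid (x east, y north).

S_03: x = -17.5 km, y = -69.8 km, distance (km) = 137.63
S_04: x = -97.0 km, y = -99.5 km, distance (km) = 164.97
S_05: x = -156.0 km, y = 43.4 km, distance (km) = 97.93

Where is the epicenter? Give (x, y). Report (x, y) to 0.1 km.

(-59.7, 61.2)

Circle about each station: (x + 17.5)² + (y + 69.8)² = 137.63²; (x + 97.0)² + (y + 99.5)² = 164.97²; (x + 156.0)² + (y − 43.4)² = 97.93².
Subtracting the S_03 equation from the S_04 and S_05 equations removes the quadratic terms:
-159.0 x − 59.4 y = 5857.88
-277.0 x + 226.4 y = 30393.00
Solving the 2×2 system: x ≈ -59.7, y ≈ 61.2 km.
Check against S_03 (with the unrounded x, y): √((x + 17.5)²+(y + 69.8)²) = 137.63 ≈ 137.63 km. ✓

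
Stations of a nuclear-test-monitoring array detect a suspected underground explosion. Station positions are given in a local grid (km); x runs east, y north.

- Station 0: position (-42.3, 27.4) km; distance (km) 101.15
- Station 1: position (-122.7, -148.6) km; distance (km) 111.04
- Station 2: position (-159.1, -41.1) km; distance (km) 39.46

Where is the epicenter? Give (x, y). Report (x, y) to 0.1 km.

Circle about each station: (x + 42.3)² + (y − 27.4)² = 101.15²; (x + 122.7)² + (y + 148.6)² = 111.04²; (x + 159.1)² + (y + 41.1)² = 39.46².
Subtracting the Station 0 equation from the Station 1 and Station 2 equations removes the quadratic terms:
-160.8 x − 352.0 y = 32498.64
-233.6 x − 137.0 y = 33136.20
Solving the 2×2 system: x ≈ -119.8, y ≈ -37.6 km.
Check against Station 0 (with the unrounded x, y): √((x + 42.3)²+(y − 27.4)²) = 101.15 ≈ 101.15 km. ✓

x ≈ -119.8 km, y ≈ -37.6 km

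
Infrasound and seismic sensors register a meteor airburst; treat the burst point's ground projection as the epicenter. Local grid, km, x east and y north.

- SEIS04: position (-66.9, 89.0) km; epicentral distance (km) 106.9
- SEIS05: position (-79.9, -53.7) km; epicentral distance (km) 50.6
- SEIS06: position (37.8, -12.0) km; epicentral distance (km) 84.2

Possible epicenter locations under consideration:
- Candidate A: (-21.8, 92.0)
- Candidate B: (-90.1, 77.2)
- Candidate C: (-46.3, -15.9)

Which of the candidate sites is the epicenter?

Candidate C

For each candidate, compare |candidate − station| to the reported distance:
Candidate A: residuals SEIS04 61.7, SEIS05 106.3, SEIS06 35.7 → max 106.3 km
Candidate B: residuals SEIS04 80.9, SEIS05 80.7, SEIS06 71.7 → max 80.9 km
Candidate C: residuals SEIS04 0.0, SEIS05 0.0, SEIS06 0.0 → max 0.0 km
Only Candidate C has all residuals ≈ 0.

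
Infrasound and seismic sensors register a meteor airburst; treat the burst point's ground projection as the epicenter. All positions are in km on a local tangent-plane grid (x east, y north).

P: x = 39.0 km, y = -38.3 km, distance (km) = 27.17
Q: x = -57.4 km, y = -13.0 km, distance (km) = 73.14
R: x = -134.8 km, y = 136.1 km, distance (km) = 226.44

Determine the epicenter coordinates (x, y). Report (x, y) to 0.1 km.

Circle about each station: (x − 39.0)² + (y + 38.3)² = 27.17²; (x + 57.4)² + (y + 13.0)² = 73.14²; (x + 134.8)² + (y − 136.1)² = 226.44².
Subtracting pairs of circle equations eliminates x²+y² and gives linear equations (the radical axes):
-192.8 x + 50.6 y = -4135.38
-347.6 x + 348.8 y = -16830.50
Solving the 2×2 system: x ≈ 11.9, y ≈ -36.4 km.
Check against P (with the unrounded x, y): √((x − 39.0)²+(y + 38.3)²) = 27.17 ≈ 27.17 km. ✓

11.9 km east, -36.4 km north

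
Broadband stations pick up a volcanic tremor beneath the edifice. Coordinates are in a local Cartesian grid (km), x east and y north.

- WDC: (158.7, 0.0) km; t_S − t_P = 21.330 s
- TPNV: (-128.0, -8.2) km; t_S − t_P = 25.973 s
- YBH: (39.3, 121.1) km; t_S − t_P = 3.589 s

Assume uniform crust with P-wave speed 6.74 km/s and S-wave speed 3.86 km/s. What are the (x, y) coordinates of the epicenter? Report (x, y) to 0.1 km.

Distance from S−P lag: d = Δt · v_P v_S / (v_P − v_S) = Δt · (6.74·3.86)/(6.74−3.86) ≈ 9.0335·Δt.
So d_WDC = 192.68, d_TPNV = 234.63, d_YBH = 32.42 km.
Circle about each station: (x − 158.7)² + y² = 192.68²; (x + 128.0)² + (y + 8.2)² = 234.63²; (x − 39.3)² + (y − 121.1)² = 32.42².
Subtracting the WDC equation from the TPNV and YBH equations removes the quadratic terms:
-573.4 x − 16.4 y = -26660.10
-238.8 x + 242.2 y = 27098.54
Solving the 2×2 system: x ≈ 42.1, y ≈ 153.4 km.

(42.1, 153.4)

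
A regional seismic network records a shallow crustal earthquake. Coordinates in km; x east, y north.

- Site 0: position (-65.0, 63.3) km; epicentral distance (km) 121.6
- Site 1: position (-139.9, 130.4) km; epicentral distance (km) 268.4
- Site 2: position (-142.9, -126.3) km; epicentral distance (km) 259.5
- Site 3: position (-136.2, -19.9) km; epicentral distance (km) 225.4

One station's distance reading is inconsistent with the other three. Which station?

Site 0

Solve using three stations at a time. Using Site 1, Site 2, Site 3 (subtract circle equations pairwise → linear system) gives (x, y) ≈ (89.1, -9.8).
Distances from that point to each station vs reported:
  Site 0: calculated 170.5 vs reported 121.6 → residual 48.9 km
  Site 1: calculated 268.5 vs reported 268.4 → residual 0.1 km
  Site 2: calculated 259.6 vs reported 259.5 → residual 0.1 km
  Site 3: calculated 225.5 vs reported 225.4 → residual 0.1 km
Site 1, Site 2, Site 3 are mutually consistent (residuals ≈ 0); Site 0 is off by 48.9 km.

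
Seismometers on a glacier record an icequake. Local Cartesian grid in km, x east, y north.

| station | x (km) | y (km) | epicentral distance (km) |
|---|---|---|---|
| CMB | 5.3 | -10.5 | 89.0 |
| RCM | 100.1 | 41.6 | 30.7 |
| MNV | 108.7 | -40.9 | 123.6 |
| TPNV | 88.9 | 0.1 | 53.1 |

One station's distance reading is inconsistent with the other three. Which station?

MNV

Solve using three stations at a time. Using CMB, RCM, TPNV (subtract circle equations pairwise → linear system) gives (x, y) ≈ (70.6, 49.9).
Distances from that point to each station vs reported:
  CMB: calculated 89.0 vs reported 89.0 → residual 0.0 km
  RCM: calculated 30.6 vs reported 30.7 → residual 0.1 km
  MNV: calculated 98.5 vs reported 123.6 → residual 25.1 km
  TPNV: calculated 53.1 vs reported 53.1 → residual 0.0 km
CMB, RCM, TPNV are mutually consistent (residuals ≈ 0); MNV is off by 25.1 km.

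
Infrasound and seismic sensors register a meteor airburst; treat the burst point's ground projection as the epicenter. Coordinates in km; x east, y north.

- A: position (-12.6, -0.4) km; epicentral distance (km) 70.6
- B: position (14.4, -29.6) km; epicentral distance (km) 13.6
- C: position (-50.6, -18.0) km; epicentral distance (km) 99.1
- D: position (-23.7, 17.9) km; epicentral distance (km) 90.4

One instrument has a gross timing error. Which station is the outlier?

Solve using three stations at a time. Using A, C, D (subtract circle equations pairwise → linear system) gives (x, y) ≈ (46.0, -39.4).
Distances from that point to each station vs reported:
  A: calculated 70.4 vs reported 70.6 → residual 0.2 km
  B: calculated 33.1 vs reported 13.6 → residual 19.5 km
  C: calculated 99.0 vs reported 99.1 → residual 0.1 km
  D: calculated 90.3 vs reported 90.4 → residual 0.1 km
A, C, D are mutually consistent (residuals ≈ 0); B is off by 19.5 km.

B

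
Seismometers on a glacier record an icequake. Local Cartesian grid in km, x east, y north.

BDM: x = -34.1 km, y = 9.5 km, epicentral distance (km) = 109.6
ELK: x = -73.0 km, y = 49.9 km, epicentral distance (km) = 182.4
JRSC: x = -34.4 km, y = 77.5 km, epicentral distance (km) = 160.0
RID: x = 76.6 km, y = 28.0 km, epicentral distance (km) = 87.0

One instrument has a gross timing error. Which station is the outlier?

ELK

Solve using three stations at a time. Using BDM, JRSC, RID (subtract circle equations pairwise → linear system) gives (x, y) ≈ (53.8, -56.0).
Distances from that point to each station vs reported:
  BDM: calculated 109.6 vs reported 109.6 → residual 0.0 km
  ELK: calculated 165.2 vs reported 182.4 → residual 17.2 km
  JRSC: calculated 160.0 vs reported 160.0 → residual 0.0 km
  RID: calculated 87.1 vs reported 87.0 → residual 0.1 km
BDM, JRSC, RID are mutually consistent (residuals ≈ 0); ELK is off by 17.2 km.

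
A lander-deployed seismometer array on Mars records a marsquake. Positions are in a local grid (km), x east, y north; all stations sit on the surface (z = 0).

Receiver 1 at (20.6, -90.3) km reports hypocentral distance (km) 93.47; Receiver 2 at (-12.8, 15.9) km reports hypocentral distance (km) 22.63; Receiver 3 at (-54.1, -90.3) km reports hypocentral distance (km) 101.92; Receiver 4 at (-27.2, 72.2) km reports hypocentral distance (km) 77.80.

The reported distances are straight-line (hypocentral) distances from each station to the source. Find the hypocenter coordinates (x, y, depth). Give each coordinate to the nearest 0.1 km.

Each station gives a sphere (x−x_i)² + (y−y_i)² + z² = d_i² (stations at z=0).
Subtracting the Receiver 1 sphere from Receiver 2 and Receiver 3: z² cancels, leaving linear equations in x and y:
-66.8 x + 212.4 y = 62.72
-149.4 x + 0.0 y = 851.40
Solving: x ≈ -5.699, y ≈ -1.497 km (keep extra digits for the depth step; rounded: -5.7, -1.5).
Then from the Receiver 1 sphere: z² = 93.47² − (x − 20.6)² − (y + 90.3)² with x = -5.699, y = -1.497, so z ≈ 12.611 ≈ 12.6 km.

(-5.7, -1.5, 12.6)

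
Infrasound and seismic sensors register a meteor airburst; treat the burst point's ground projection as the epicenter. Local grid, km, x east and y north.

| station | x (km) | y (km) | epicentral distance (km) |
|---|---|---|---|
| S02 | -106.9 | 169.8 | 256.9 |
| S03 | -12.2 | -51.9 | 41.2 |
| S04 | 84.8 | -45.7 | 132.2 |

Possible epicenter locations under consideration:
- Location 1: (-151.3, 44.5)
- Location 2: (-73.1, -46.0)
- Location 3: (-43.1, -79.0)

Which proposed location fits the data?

For each candidate, compare |candidate − station| to the reported distance:
Location 1: residuals S02 124.0, S03 128.0, S04 120.5 → max 128.0 km
Location 2: residuals S02 38.5, S03 20.0, S04 25.7 → max 38.5 km
Location 3: residuals S02 0.1, S03 0.1, S04 0.0 → max 0.1 km
Only Location 3 has all residuals ≈ 0.

Location 3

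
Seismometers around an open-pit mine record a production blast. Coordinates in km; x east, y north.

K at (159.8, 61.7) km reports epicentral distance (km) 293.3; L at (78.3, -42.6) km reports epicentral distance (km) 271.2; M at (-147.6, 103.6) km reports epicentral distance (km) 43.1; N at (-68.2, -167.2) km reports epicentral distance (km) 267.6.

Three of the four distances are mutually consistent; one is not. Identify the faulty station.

Solve using three stations at a time. Using K, L, M (subtract circle equations pairwise → linear system) gives (x, y) ≈ (-123.1, 139.0).
Distances from that point to each station vs reported:
  K: calculated 293.3 vs reported 293.3 → residual 0.0 km
  L: calculated 271.2 vs reported 271.2 → residual 0.0 km
  M: calculated 43.0 vs reported 43.1 → residual 0.1 km
  N: calculated 311.1 vs reported 267.6 → residual 43.5 km
K, L, M are mutually consistent (residuals ≈ 0); N is off by 43.5 km.

N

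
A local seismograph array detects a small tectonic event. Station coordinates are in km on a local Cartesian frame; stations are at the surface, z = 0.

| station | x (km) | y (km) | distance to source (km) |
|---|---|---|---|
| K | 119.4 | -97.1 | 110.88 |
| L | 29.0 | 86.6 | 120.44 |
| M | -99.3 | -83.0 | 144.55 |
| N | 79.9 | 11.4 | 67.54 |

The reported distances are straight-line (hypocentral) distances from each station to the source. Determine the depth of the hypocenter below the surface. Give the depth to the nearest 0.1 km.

Each station gives a sphere (x−x_i)² + (y−y_i)² + z² = d_i² (stations at z=0).
Subtracting the K sphere from L and M: z² cancels, leaving linear equations in x and y:
-180.8 x + 367.4 y = -17555.63
-437.4 x + 28.2 y = -15535.61
Solving: x ≈ 33.500, y ≈ -31.298 km (keep extra digits for the depth step; rounded: 33.5, -31.3).
Then from the K sphere: z² = 110.88² − (x − 119.4)² − (y + 97.1)² with x = 33.500, y = -31.298, so z ≈ 24.200 ≈ 24.2 km.

depth ≈ 24.2 km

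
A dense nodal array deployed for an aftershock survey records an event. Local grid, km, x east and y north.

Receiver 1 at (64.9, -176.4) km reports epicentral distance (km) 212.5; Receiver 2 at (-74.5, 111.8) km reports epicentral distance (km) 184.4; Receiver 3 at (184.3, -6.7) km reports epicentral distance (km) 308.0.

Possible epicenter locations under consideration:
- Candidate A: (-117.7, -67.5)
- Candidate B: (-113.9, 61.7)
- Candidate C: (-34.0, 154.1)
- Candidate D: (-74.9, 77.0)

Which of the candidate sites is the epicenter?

For each candidate, compare |candidate − station| to the reported distance:
Candidate A: residuals Receiver 1 0.1, Receiver 2 0.0, Receiver 3 0.1 → max 0.1 km
Candidate B: residuals Receiver 1 85.3, Receiver 2 120.7, Receiver 3 2.1 → max 120.7 km
Candidate C: residuals Receiver 1 132.5, Receiver 2 125.8, Receiver 3 36.9 → max 132.5 km
Candidate D: residuals Receiver 1 76.9, Receiver 2 149.6, Receiver 3 35.6 → max 149.6 km
Only Candidate A has all residuals ≈ 0.

Candidate A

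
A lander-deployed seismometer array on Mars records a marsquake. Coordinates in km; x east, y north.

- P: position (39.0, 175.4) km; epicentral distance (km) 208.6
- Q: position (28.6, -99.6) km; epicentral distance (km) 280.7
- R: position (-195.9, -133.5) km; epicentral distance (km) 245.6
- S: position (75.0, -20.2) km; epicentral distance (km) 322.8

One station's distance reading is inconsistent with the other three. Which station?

S

Solve using three stations at a time. Using P, Q, R (subtract circle equations pairwise → linear system) gives (x, y) ≈ (-158.9, 109.3).
Distances from that point to each station vs reported:
  P: calculated 208.6 vs reported 208.6 → residual 0.0 km
  Q: calculated 280.7 vs reported 280.7 → residual 0.0 km
  R: calculated 245.6 vs reported 245.6 → residual 0.0 km
  S: calculated 267.4 vs reported 322.8 → residual 55.4 km
P, Q, R are mutually consistent (residuals ≈ 0); S is off by 55.4 km.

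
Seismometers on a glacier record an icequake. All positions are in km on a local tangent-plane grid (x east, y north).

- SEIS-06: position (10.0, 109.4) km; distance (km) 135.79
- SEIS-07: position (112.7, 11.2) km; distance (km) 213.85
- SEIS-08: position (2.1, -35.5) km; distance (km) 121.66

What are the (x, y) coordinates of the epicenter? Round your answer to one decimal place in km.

-100.3 km east, 30.2 km north

Circle about each station: (x − 10.0)² + (y − 109.4)² = 135.79²; (x − 112.7)² + (y − 11.2)² = 213.85²; (x − 2.1)² + (y + 35.5)² = 121.66².
Subtracting pairs of circle equations eliminates x²+y² and gives linear equations (the radical axes):
205.4 x − 196.4 y = -26534.53
-15.8 x − 289.8 y = -7165.93
Solving the 2×2 system: x ≈ -100.3, y ≈ 30.2 km.
Check against SEIS-06 (with the unrounded x, y): √((x − 10.0)²+(y − 109.4)²) = 135.80 ≈ 135.79 km. ✓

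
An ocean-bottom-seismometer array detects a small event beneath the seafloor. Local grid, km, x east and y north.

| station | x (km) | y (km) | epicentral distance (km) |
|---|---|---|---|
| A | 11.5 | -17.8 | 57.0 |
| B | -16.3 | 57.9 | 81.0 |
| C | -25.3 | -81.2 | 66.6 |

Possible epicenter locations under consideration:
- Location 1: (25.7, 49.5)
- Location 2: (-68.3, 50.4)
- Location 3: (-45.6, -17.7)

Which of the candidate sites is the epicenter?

Location 3

For each candidate, compare |candidate − station| to the reported distance:
Location 1: residuals A 11.8, B 38.2, C 73.7 → max 73.7 km
Location 2: residuals A 48.0, B 28.5, C 71.8 → max 71.8 km
Location 3: residuals A 0.1, B 0.1, C 0.1 → max 0.1 km
Only Location 3 has all residuals ≈ 0.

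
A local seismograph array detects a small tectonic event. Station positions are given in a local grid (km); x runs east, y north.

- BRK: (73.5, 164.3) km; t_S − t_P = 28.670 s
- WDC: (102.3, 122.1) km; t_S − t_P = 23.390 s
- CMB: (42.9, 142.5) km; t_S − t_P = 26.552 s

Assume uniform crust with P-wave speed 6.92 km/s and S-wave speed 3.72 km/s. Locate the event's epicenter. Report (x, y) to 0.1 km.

90.6 km east, -65.7 km north

Distance from S−P lag: d = Δt · v_P v_S / (v_P − v_S) = Δt · (6.92·3.72)/(6.92−3.72) ≈ 8.0445·Δt.
So d_BRK = 230.64, d_WDC = 188.16, d_CMB = 213.60 km.
Circle about each station: (x − 73.5)² + (y − 164.3)² = 230.64²; (x − 102.3)² + (y − 122.1)² = 188.16²; (x − 42.9)² + (y − 142.5)² = 213.60².
Subtracting pairs of circle equations eliminates x²+y² and gives linear equations (the radical axes):
57.6 x − 84.4 y = 10767.58
-61.2 x − 43.6 y = -2680.23
Solving the 2×2 system: x ≈ 90.6, y ≈ -65.7 km.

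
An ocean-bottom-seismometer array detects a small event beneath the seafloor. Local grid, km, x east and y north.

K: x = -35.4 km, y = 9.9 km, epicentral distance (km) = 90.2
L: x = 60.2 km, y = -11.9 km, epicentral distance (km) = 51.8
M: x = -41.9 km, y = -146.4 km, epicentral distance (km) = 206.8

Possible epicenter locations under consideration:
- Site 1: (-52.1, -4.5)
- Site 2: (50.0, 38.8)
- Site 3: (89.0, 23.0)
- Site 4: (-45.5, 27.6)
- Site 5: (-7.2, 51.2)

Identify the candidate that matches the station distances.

For each candidate, compare |candidate − station| to the reported distance:
Site 1: residuals K 68.1, L 60.7, M 64.5 → max 68.1 km
Site 2: residuals K 0.0, L 0.1, M 0.1 → max 0.1 km
Site 3: residuals K 34.9, L 6.6, M 7.3 → max 34.9 km
Site 4: residuals K 69.8, L 61.0, M 32.8 → max 69.8 km
Site 5: residuals K 40.2, L 40.5, M 6.2 → max 40.5 km
Only Site 2 has all residuals ≈ 0.

Site 2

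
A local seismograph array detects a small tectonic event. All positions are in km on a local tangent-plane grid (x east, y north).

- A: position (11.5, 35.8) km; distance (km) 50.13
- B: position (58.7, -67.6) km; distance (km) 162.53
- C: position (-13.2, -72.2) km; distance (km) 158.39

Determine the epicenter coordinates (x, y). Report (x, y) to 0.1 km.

x ≈ 3.6 km, y ≈ 85.3 km

Circle about each station: (x − 11.5)² + (y − 35.8)² = 50.13²; (x − 58.7)² + (y + 67.6)² = 162.53²; (x + 13.2)² + (y + 72.2)² = 158.39².
Subtracting pairs of circle equations eliminates x²+y² and gives linear equations (the radical axes):
94.4 x − 206.8 y = -17301.42
-49.4 x − 216.0 y = -18601.19
Solving the 2×2 system: x ≈ 3.6, y ≈ 85.3 km.
Check against A (with the unrounded x, y): √((x − 11.5)²+(y − 35.8)²) = 50.13 ≈ 50.13 km. ✓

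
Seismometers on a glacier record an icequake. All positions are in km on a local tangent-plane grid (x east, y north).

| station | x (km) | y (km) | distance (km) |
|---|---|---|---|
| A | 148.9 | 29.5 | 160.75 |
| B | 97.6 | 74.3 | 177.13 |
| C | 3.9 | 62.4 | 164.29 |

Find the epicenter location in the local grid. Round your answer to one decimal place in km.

Circle about each station: (x − 148.9)² + (y − 29.5)² = 160.75²; (x − 97.6)² + (y − 74.3)² = 177.13²; (x − 3.9)² + (y − 62.4)² = 164.29².
Subtracting the A equation from the B and C equations removes the quadratic terms:
-102.6 x + 89.6 y = -13529.68
-290.0 x + 65.8 y = -20283.13
Solving the 2×2 system: x ≈ 48.2, y ≈ -95.8 km.

48.2 km east, -95.8 km north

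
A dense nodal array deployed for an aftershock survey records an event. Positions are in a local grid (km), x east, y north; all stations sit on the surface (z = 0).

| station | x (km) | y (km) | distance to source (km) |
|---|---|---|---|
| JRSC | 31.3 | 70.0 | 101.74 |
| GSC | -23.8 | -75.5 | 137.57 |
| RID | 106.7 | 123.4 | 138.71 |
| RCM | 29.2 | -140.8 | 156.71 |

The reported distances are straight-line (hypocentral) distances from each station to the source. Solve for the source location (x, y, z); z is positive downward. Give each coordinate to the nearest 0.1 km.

Each station gives a sphere (x−x_i)² + (y−y_i)² + z² = d_i² (stations at z=0).
Subtracting the JRSC sphere from GSC and RID: z² cancels, leaving linear equations in x and y:
-110.2 x − 291.0 y = -8187.48
150.8 x + 106.8 y = 11843.32
Solving: x ≈ 80.091, y ≈ -2.194 km (keep extra digits for the depth step; rounded: 80.1, -2.2).
Then from the JRSC sphere: z² = 101.74² − (x − 31.3)² − (y − 70.0)² with x = 80.091, y = -2.194, so z ≈ 52.521 ≈ 52.5 km.
Check against RCM (with the unrounded solution): distance 156.72 ≈ 156.71 km. ✓

x ≈ 80.1 km, y ≈ -2.2 km, depth ≈ 52.5 km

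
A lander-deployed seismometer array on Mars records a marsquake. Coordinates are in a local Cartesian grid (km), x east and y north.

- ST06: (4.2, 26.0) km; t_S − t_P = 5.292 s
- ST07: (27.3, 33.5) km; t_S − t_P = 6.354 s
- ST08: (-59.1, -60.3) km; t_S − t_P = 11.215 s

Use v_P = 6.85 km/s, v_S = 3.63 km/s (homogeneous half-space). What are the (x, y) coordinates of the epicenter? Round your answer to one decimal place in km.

x ≈ 13.9 km, y ≈ -13.7 km

Distance from S−P lag: d = Δt · v_P v_S / (v_P − v_S) = Δt · (6.85·3.63)/(6.85−3.63) ≈ 7.7222·Δt.
So d_ST06 = 40.87, d_ST07 = 49.07, d_ST08 = 86.60 km.
Circle about each station: (x − 4.2)² + (y − 26.0)² = 40.87²; (x − 27.3)² + (y − 33.5)² = 49.07²; (x + 59.1)² + (y + 60.3)² = 86.60².
Subtracting the ST06 equation from the ST07 and ST08 equations removes the quadratic terms:
46.2 x + 15.0 y = 436.39
-126.6 x − 172.6 y = 606.06
Solving the 2×2 system: x ≈ 13.9, y ≈ -13.7 km.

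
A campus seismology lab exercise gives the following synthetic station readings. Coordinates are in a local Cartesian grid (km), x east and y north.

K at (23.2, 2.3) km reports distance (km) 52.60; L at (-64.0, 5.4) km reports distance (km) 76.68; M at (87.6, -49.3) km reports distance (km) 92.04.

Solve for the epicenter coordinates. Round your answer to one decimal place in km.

x ≈ -4.2 km, y ≈ -42.6 km

Circle about each station: (x − 23.2)² + (y − 2.3)² = 52.60²; (x + 64.0)² + (y − 5.4)² = 76.68²; (x − 87.6)² + (y + 49.3)² = 92.04².
Subtracting the K equation from the L and M equations removes the quadratic terms:
-174.4 x + 6.2 y = 468.57
128.8 x − 103.2 y = 3856.12
Solving the 2×2 system: x ≈ -4.2, y ≈ -42.6 km.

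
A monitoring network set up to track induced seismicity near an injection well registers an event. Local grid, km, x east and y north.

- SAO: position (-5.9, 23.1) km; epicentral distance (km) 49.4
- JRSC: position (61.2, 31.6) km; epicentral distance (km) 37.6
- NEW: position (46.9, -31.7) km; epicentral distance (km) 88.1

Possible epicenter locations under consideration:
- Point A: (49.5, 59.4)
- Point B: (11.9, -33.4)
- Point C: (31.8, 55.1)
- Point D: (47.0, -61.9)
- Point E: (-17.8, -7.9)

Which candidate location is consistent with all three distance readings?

Point C

For each candidate, compare |candidate − station| to the reported distance:
Point A: residuals SAO 16.8, JRSC 7.4, NEW 3.0 → max 16.8 km
Point B: residuals SAO 9.8, JRSC 44.0, NEW 53.1 → max 53.1 km
Point C: residuals SAO 0.0, JRSC 0.0, NEW 0.0 → max 0.0 km
Point D: residuals SAO 50.7, JRSC 57.0, NEW 57.9 → max 57.9 km
Point E: residuals SAO 16.2, JRSC 50.7, NEW 19.2 → max 50.7 km
Only Point C has all residuals ≈ 0.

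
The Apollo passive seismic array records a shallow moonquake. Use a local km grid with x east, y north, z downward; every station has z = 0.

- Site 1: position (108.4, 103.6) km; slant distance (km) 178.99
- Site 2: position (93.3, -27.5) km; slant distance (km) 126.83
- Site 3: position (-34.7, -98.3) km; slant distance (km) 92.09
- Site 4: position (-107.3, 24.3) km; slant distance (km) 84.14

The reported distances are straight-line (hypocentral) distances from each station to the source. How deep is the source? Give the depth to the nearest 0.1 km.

Each station gives a sphere (x−x_i)² + (y−y_i)² + z² = d_i² (stations at z=0).
Subtracting the Site 1 sphere from Site 2 and Site 3: z² cancels, leaving linear equations in x and y:
-30.2 x − 262.2 y = 2929.19
-286.2 x − 403.8 y = 11940.31
Solving: x ≈ -30.995, y ≈ -7.602 km (keep extra digits for the depth step; rounded: -31.0, -7.6).
Then from the Site 1 sphere: z² = 178.99² − (x − 108.4)² − (y − 103.6)² with x = -30.995, y = -7.602, so z ≈ 15.510 ≈ 15.5 km.
Check against Site 4 (with the unrounded solution): distance 84.15 ≈ 84.14 km. ✓

15.5 km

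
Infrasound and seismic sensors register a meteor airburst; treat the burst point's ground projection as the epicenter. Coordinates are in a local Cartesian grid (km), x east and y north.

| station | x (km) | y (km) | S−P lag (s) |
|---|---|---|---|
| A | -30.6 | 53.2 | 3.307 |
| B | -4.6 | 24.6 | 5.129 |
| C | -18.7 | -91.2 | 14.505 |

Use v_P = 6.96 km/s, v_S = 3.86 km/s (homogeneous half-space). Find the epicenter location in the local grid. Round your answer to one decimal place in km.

(-48.6, 30.9)

Distance from S−P lag: d = Δt · v_P v_S / (v_P − v_S) = Δt · (6.96·3.86)/(6.96−3.86) ≈ 8.6663·Δt.
So d_A = 28.66, d_B = 44.45, d_C = 125.71 km.
Circle about each station: (x + 30.6)² + (y − 53.2)² = 28.66²; (x + 4.6)² + (y − 24.6)² = 44.45²; (x + 18.7)² + (y + 91.2)² = 125.71².
Subtracting the A equation from the B and C equations removes the quadratic terms:
52.0 x − 57.2 y = -4294.69
23.8 x − 288.8 y = -10081.08
Solving the 2×2 system: x ≈ -48.6, y ≈ 30.9 km.
Check against A (with the unrounded x, y): √((x + 30.6)²+(y − 53.2)²) = 28.66 ≈ 28.66 km. ✓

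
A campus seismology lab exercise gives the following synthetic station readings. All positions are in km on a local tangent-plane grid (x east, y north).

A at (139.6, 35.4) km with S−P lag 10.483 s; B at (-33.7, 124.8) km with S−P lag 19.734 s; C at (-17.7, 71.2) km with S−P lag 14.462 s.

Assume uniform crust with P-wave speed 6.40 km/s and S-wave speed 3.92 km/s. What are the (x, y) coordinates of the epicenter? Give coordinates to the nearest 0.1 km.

70.8 km east, -45.3 km north

Distance from S−P lag: d = Δt · v_P v_S / (v_P − v_S) = Δt · (6.40·3.92)/(6.40−3.92) ≈ 10.1161·Δt.
So d_A = 106.05, d_B = 199.63, d_C = 146.30 km.
Circle about each station: (x − 139.6)² + (y − 35.4)² = 106.05²; (x + 33.7)² + (y − 124.8)² = 199.63²; (x + 17.7)² + (y − 71.2)² = 146.30².
Subtracting the A equation from the B and C equations removes the quadratic terms:
-346.6 x + 178.8 y = -32636.12
-314.6 x + 71.6 y = -25515.68
Solving the 2×2 system: x ≈ 70.8, y ≈ -45.3 km.
Check against A (with the unrounded x, y): √((x − 139.6)²+(y − 35.4)²) = 106.04 ≈ 106.05 km. ✓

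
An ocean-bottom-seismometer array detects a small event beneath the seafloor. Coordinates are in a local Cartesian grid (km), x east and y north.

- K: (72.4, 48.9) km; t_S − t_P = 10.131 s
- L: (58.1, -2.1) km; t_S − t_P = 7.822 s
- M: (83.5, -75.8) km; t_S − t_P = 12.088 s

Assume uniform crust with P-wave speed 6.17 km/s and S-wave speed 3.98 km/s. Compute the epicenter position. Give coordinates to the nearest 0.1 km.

Distance from S−P lag: d = Δt · v_P v_S / (v_P − v_S) = Δt · (6.17·3.98)/(6.17−3.98) ≈ 11.2131·Δt.
So d_K = 113.60, d_L = 87.71, d_M = 135.54 km.
Circle about each station: (x − 72.4)² + (y − 48.9)² = 113.60²; (x − 58.1)² + (y + 2.1)² = 87.71²; (x − 83.5)² + (y + 75.8)² = 135.54².
Subtracting the K equation from the L and M equations removes the quadratic terms:
-28.6 x − 102.0 y = 958.97
22.2 x − 249.4 y = -381.21
Solving the 2×2 system: x ≈ -29.6, y ≈ -1.1 km.
Check against K (with the unrounded x, y): √((x − 72.4)²+(y − 48.9)²) = 113.59 ≈ 113.60 km. ✓

(-29.6, -1.1)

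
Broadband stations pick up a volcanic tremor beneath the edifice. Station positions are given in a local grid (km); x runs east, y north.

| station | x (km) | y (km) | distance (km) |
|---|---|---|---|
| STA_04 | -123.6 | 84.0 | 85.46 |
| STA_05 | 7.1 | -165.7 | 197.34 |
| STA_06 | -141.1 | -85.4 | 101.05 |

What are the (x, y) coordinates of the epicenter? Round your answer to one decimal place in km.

x ≈ -93.8 km, y ≈ 3.9 km

Circle about each station: (x + 123.6)² + (y − 84.0)² = 85.46²; (x − 7.1)² + (y + 165.7)² = 197.34²; (x + 141.1)² + (y + 85.4)² = 101.05².
Subtracting pairs of circle equations eliminates x²+y² and gives linear equations (the radical axes):
261.4 x − 499.4 y = -26465.72
-35.0 x − 338.8 y = 1961.72
Solving the 2×2 system: x ≈ -93.8, y ≈ 3.9 km.
Check against STA_04 (with the unrounded x, y): √((x + 123.6)²+(y − 84.0)²) = 85.47 ≈ 85.46 km. ✓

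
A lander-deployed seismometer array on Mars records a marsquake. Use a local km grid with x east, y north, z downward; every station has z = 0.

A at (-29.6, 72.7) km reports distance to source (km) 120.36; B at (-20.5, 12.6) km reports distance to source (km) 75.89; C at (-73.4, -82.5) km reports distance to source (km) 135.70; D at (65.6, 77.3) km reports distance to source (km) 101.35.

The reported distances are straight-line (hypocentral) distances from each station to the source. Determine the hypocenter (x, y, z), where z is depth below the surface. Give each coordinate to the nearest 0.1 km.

(44.7, -19.4, 22.0)

Each station gives a sphere (x−x_i)² + (y−y_i)² + z² = d_i² (stations at z=0).
Subtracting the A sphere from B and C: z² cancels, leaving linear equations in x and y:
18.2 x − 120.2 y = 3144.80
-87.6 x − 310.4 y = 2104.40
Solving: x ≈ 44.700, y ≈ -19.395 km (keep extra digits for the depth step; rounded: 44.7, -19.4).
Then from the A sphere: z² = 120.36² − (x + 29.6)² − (y − 72.7)² with x = 44.700, y = -19.395, so z ≈ 22.013 ≈ 22.0 km.
Check against D (with the unrounded solution): distance 101.35 ≈ 101.35 km. ✓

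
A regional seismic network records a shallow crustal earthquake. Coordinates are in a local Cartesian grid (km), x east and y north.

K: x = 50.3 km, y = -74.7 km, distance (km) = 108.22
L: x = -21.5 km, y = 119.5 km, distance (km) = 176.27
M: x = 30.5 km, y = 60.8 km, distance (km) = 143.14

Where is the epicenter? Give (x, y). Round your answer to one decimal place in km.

Circle about each station: (x − 50.3)² + (y + 74.7)² = 108.22²; (x + 21.5)² + (y − 119.5)² = 176.27²; (x − 30.5)² + (y − 60.8)² = 143.14².
Subtracting the K equation from the L and M equations removes the quadratic terms:
-143.6 x + 388.4 y = -12727.22
-39.6 x + 271.0 y = -12260.78
Solving the 2×2 system: x ≈ -55.8, y ≈ -53.4 km.

(-55.8, -53.4)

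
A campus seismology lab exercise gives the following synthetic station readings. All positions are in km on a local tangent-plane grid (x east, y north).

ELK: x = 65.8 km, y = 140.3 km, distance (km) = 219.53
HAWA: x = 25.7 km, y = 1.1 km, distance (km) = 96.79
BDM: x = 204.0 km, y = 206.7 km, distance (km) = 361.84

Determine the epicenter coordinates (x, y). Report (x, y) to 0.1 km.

Circle about each station: (x − 65.8)² + (y − 140.3)² = 219.53²; (x − 25.7)² + (y − 1.1)² = 96.79²; (x − 204.0)² + (y − 206.7)² = 361.84².
Subtracting the ELK equation from the HAWA and BDM equations removes the quadratic terms:
-80.2 x − 278.4 y = 15473.09
276.4 x + 132.8 y = -22407.60
Solving the 2×2 system: x ≈ -63.1, y ≈ -37.4 km.

-63.1 km east, -37.4 km north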